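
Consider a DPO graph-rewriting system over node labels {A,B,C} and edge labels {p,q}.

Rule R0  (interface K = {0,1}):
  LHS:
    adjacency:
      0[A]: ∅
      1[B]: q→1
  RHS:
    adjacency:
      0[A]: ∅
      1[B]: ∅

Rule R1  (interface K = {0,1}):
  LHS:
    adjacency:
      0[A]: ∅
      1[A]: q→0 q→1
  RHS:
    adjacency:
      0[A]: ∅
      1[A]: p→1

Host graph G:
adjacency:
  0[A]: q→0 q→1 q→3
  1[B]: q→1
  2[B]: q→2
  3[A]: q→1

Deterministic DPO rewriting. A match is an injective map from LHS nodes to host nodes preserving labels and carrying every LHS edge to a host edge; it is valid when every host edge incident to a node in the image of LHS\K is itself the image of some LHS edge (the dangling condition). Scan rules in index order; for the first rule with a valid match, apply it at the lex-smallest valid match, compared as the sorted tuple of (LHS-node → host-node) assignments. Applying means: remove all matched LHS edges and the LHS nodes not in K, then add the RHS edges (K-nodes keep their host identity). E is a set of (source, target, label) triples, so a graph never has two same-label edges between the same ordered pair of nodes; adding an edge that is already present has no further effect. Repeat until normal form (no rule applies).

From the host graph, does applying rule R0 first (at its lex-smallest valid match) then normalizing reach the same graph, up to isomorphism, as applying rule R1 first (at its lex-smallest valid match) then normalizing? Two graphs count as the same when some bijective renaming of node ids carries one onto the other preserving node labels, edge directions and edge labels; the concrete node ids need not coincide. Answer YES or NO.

branch R0-first: apply at {0↦0, 1↦1} → |E|=5, then 2 more step(s) → NF |V|=4 |E|=3 V={0:A, 1:B, 2:B, 3:A} E=0-p->0 0-q->1 3-q->1
branch R1-first: apply at {0↦3, 1↦0} → |E|=5, then 2 more step(s) → NF |V|=4 |E|=3 V={0:A, 1:B, 2:B, 3:A} E=0-p->0 0-q->1 3-q->1
graphs isomorphic (equal up to label-preserving node renaming)

Answer: YES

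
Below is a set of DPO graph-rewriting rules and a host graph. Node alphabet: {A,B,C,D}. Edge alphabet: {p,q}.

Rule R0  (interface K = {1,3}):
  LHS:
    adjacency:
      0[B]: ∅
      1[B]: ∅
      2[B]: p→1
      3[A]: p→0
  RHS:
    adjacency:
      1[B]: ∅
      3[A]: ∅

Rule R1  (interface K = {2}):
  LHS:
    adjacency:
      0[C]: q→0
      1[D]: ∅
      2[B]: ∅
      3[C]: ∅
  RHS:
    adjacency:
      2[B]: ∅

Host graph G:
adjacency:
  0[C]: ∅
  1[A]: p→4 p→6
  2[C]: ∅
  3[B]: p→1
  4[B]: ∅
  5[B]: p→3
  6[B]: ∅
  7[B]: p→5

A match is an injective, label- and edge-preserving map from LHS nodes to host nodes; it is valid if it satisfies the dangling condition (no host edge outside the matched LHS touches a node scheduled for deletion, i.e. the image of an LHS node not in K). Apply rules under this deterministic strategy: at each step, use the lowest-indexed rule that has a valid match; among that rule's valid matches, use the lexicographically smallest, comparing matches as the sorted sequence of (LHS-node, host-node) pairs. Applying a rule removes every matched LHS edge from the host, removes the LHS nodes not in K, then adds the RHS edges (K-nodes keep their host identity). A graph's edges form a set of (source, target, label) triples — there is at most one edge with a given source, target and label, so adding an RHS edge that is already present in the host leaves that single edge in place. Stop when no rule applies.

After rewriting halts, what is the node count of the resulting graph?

initial: |V|=8 |E|=5  E = 1-p->4 1-p->6 3-p->1 5-p->3 7-p->5
step 1: apply R0 at {0↦4, 1↦5, 2↦7, 3↦1}  → |V|=6 |E|=3  E = 1-p->6 3-p->1 5-p->3
step 2: apply R0 at {0↦6, 1↦3, 2↦5, 3↦1}  → |V|=4 |E|=1  E = 3-p->1
halt: no rule applies after step 2
NF nodes: {0:C, 1:A, 2:C, 3:B}

Answer: 4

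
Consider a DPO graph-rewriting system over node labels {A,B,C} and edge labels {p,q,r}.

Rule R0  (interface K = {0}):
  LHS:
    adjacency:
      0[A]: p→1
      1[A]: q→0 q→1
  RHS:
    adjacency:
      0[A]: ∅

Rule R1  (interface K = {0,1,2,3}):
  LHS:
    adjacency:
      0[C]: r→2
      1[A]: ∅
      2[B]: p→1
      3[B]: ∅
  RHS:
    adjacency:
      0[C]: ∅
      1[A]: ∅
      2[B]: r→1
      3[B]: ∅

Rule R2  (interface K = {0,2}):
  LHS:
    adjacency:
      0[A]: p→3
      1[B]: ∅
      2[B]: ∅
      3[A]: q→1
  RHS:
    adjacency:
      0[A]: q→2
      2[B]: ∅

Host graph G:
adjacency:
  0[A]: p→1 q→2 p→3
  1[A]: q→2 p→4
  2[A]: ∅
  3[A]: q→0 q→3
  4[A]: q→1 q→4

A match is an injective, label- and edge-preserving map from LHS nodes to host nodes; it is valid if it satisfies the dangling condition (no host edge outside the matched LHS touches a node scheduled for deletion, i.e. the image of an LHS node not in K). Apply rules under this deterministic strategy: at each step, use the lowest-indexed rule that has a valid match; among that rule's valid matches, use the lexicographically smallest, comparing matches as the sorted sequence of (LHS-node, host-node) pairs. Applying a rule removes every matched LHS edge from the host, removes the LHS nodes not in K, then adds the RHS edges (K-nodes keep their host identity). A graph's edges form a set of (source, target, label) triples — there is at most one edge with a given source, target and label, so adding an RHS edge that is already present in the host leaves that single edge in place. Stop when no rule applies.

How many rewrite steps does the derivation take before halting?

[0] host  ⇒  5 nodes, 9 edges  {0-p->1 0-q->2 0-p->3 1-q->2 1-p->4 3-q->0 3-q->3 4-q->1 4-q->4}
[1] R0 @ {0↦0, 1↦3}  ⇒  4 nodes, 6 edges  {0-p->1 0-q->2 1-q->2 1-p->4 4-q->1 4-q->4}
[2] R0 @ {0↦1, 1↦4}  ⇒  3 nodes, 3 edges  {0-p->1 0-q->2 1-q->2}
halt: no rule applies after step 2

Answer: 2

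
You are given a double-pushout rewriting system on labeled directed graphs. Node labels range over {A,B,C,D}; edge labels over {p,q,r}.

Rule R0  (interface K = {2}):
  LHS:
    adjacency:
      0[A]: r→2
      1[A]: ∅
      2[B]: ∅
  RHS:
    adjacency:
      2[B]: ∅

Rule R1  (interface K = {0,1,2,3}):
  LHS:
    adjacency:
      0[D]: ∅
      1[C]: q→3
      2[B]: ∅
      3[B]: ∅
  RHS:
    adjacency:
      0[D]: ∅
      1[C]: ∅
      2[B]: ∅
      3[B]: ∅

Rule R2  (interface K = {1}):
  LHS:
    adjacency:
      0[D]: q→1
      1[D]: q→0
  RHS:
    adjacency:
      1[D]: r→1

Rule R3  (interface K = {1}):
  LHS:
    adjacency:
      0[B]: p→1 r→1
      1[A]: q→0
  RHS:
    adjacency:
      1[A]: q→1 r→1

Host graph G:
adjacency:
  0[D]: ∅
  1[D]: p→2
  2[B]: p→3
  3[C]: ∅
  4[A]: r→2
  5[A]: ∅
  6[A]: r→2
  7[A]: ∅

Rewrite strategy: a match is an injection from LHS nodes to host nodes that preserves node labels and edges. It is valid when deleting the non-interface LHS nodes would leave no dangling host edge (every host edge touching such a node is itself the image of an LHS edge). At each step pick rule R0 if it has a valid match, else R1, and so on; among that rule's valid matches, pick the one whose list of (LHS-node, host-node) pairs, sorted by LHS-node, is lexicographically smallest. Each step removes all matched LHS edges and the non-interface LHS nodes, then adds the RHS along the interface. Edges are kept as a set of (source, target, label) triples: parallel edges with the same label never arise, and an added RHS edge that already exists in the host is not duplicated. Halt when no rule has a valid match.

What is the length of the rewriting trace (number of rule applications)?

Answer: 2

Derivation:
initial: |V|=8 |E|=4  E = 1-p->2 2-p->3 4-r->2 6-r->2
step 1: apply R0 at {0↦4, 1↦5, 2↦2}  → |V|=6 |E|=3  E = 1-p->2 2-p->3 6-r->2
step 2: apply R0 at {0↦6, 1↦7, 2↦2}  → |V|=4 |E|=2  E = 1-p->2 2-p->3
final graph: no rule applies after step 2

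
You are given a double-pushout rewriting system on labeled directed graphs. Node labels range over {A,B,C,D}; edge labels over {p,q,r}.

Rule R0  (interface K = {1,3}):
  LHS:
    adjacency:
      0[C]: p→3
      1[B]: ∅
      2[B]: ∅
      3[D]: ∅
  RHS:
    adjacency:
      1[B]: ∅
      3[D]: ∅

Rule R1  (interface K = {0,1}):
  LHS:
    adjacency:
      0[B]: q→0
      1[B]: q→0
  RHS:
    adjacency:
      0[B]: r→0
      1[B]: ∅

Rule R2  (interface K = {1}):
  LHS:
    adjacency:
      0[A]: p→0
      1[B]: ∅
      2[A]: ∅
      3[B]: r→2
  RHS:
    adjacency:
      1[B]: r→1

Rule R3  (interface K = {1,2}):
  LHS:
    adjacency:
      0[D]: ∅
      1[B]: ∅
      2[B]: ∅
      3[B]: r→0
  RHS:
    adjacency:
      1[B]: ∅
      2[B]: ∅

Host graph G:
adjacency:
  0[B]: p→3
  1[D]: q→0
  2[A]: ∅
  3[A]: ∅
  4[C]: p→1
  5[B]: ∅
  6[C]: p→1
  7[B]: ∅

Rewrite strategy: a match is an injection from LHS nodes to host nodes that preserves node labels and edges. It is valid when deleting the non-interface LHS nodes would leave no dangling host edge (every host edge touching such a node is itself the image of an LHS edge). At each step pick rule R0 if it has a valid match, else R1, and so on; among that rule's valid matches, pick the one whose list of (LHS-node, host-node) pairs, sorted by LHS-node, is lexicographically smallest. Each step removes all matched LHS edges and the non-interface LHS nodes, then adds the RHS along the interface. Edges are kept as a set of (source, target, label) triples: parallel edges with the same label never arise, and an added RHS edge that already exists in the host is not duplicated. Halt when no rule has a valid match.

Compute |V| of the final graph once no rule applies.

start.  V:8 E:4  edges: 0-p->3 1-q->0 4-p->1 6-p->1
1. fire R0 via {0↦4, 1↦0, 2↦5, 3↦1}  →  V:6 E:3  edges: 0-p->3 1-q->0 6-p->1
2. fire R0 via {0↦6, 1↦0, 2↦7, 3↦1}  →  V:4 E:2  edges: 0-p->3 1-q->0
halt: no rule applies after step 2
NF nodes: {0:B, 1:D, 2:A, 3:A}

Answer: 4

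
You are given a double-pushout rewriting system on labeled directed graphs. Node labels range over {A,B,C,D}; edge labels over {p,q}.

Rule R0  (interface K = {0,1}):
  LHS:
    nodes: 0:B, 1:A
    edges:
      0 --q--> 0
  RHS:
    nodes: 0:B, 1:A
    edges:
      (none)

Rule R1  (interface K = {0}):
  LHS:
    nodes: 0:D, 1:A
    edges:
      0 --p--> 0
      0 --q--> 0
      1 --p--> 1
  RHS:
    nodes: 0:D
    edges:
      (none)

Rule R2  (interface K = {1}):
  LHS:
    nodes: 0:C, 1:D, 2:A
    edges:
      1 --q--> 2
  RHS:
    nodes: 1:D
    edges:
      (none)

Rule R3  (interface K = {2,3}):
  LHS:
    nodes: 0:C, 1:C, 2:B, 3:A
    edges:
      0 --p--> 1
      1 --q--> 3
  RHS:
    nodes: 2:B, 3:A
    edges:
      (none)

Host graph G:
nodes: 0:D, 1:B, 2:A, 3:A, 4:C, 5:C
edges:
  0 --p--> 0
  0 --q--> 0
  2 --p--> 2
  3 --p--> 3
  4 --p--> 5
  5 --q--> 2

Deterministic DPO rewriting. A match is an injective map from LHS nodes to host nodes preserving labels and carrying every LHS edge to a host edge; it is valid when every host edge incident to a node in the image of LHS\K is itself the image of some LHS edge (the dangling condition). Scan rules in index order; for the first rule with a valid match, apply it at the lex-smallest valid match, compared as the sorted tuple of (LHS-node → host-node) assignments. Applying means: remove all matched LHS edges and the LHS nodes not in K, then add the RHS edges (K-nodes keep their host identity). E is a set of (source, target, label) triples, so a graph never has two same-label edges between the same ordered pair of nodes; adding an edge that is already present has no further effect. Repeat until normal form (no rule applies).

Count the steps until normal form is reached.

start.  V:6 E:6  edges: 0-p->0 0-q->0 2-p->2 3-p->3 4-p->5 5-q->2
1. fire R1 via {0↦0, 1↦3}  →  V:5 E:3  edges: 2-p->2 4-p->5 5-q->2
2. fire R3 via {0↦4, 1↦5, 2↦1, 3↦2}  →  V:3 E:1  edges: 2-p->2
halt: no rule applies after step 2

Answer: 2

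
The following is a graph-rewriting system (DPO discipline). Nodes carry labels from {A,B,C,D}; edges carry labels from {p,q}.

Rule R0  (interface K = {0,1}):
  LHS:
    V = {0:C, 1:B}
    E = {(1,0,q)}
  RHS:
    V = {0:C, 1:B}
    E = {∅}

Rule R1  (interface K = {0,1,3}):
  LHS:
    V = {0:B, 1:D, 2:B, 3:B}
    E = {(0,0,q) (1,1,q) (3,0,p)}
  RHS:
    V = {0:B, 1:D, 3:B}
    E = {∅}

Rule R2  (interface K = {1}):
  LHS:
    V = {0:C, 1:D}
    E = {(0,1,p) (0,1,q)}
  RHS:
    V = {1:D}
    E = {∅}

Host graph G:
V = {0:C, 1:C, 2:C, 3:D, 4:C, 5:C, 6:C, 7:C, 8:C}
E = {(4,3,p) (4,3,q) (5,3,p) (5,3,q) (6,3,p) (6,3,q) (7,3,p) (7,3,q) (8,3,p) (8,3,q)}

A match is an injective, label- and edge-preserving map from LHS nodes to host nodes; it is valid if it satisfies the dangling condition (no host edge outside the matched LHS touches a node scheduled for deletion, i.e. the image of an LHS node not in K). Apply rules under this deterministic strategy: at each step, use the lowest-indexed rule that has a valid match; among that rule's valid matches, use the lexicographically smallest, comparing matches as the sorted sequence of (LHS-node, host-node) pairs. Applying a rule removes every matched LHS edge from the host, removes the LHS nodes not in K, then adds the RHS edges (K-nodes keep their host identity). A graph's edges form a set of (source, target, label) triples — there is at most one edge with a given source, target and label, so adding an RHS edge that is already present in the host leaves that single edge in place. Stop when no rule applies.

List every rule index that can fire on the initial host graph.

Answer: [R2]

Derivation:
R0: no valid match — LHS pattern not found
R1: no valid match — LHS pattern not found
R2: 5 valid matches — {0↦4, 1↦3}, {0↦5, 1↦3}, {0↦6, 1↦3} (+2 more)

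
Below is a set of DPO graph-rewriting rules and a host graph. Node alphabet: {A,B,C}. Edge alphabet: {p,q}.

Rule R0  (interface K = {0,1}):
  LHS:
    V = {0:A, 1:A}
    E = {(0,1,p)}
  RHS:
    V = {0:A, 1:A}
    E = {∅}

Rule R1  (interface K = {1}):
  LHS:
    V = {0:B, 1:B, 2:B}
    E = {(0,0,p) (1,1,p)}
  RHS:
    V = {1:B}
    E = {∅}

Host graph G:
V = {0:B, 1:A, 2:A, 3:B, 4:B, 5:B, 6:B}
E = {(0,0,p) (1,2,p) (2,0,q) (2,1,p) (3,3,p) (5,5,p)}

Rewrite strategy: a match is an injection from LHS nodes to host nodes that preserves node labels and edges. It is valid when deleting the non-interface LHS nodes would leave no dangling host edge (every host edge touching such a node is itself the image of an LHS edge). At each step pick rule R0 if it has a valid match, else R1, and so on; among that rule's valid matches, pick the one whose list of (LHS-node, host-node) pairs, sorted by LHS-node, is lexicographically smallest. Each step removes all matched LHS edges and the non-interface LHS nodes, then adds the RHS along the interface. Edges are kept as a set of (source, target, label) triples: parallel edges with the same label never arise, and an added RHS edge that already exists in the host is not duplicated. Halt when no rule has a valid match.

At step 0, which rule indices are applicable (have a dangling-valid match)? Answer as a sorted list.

R0: 2 valid matches — {0↦1, 1↦2}, {0↦2, 1↦1}
R1: 8 valid matches — {0↦3, 1↦0, 2↦4}, {0↦3, 1↦0, 2↦6}, {0↦3, 1↦5, 2↦4} (+5 more)

Answer: [R0,R1]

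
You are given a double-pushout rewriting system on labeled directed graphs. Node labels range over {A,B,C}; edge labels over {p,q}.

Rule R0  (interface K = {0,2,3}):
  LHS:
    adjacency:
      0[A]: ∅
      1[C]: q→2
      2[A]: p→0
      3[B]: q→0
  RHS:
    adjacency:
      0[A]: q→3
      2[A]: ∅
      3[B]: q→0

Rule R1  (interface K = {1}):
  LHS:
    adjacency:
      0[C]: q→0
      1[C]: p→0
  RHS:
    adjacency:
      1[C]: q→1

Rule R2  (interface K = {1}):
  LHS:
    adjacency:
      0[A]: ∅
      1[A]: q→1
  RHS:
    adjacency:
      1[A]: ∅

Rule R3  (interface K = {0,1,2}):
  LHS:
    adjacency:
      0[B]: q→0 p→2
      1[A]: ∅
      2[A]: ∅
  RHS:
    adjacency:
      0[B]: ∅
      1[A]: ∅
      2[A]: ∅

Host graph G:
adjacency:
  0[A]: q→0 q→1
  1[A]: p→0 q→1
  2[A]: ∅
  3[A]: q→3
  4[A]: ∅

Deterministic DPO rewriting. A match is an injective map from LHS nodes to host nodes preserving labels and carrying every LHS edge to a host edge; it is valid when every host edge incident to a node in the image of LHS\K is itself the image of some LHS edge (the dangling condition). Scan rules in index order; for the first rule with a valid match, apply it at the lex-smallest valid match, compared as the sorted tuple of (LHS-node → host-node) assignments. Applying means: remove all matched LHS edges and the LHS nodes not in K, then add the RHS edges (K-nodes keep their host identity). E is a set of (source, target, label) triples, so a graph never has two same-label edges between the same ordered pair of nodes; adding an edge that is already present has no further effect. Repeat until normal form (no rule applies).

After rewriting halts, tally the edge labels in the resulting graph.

Answer: p:1 q:2

Derivation:
[0] host  ⇒  5 nodes, 5 edges  {0-q->0 0-q->1 1-p->0 1-q->1 3-q->3}
[1] R2 @ {0↦2, 1↦0}  ⇒  4 nodes, 4 edges  {0-q->1 1-p->0 1-q->1 3-q->3}
[2] R2 @ {0↦4, 1↦1}  ⇒  3 nodes, 3 edges  {0-q->1 1-p->0 3-q->3}
halt: no rule applies after step 2
NF edges: [(0, 1, 'q'), (1, 0, 'p'), (3, 3, 'q')]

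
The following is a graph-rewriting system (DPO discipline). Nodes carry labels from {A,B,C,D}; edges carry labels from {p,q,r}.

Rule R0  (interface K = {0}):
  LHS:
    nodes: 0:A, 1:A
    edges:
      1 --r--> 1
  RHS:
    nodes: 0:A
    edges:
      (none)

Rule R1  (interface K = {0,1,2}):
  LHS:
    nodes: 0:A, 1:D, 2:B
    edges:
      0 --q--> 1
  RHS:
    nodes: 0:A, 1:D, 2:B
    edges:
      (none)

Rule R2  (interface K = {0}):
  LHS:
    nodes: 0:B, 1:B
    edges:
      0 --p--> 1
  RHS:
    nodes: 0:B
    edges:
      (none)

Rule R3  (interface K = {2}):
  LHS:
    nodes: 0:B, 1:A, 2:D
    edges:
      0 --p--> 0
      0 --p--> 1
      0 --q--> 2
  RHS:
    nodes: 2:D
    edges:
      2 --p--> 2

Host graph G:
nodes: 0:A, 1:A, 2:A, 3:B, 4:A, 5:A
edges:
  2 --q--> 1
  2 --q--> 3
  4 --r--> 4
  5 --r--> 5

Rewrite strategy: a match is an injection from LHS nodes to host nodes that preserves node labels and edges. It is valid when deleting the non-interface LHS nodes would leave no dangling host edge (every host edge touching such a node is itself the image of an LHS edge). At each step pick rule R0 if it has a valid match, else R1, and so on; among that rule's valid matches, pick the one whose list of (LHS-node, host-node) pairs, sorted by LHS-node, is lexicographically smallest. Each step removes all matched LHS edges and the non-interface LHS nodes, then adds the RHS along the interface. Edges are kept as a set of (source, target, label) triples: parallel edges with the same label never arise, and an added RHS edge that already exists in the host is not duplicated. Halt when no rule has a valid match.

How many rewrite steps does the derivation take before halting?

start.  V:6 E:4  edges: 2-q->1 2-q->3 4-r->4 5-r->5
1. fire R0 via {0↦0, 1↦4}  →  V:5 E:3  edges: 2-q->1 2-q->3 5-r->5
2. fire R0 via {0↦0, 1↦5}  →  V:4 E:2  edges: 2-q->1 2-q->3
halt: no rule applies after step 2

Answer: 2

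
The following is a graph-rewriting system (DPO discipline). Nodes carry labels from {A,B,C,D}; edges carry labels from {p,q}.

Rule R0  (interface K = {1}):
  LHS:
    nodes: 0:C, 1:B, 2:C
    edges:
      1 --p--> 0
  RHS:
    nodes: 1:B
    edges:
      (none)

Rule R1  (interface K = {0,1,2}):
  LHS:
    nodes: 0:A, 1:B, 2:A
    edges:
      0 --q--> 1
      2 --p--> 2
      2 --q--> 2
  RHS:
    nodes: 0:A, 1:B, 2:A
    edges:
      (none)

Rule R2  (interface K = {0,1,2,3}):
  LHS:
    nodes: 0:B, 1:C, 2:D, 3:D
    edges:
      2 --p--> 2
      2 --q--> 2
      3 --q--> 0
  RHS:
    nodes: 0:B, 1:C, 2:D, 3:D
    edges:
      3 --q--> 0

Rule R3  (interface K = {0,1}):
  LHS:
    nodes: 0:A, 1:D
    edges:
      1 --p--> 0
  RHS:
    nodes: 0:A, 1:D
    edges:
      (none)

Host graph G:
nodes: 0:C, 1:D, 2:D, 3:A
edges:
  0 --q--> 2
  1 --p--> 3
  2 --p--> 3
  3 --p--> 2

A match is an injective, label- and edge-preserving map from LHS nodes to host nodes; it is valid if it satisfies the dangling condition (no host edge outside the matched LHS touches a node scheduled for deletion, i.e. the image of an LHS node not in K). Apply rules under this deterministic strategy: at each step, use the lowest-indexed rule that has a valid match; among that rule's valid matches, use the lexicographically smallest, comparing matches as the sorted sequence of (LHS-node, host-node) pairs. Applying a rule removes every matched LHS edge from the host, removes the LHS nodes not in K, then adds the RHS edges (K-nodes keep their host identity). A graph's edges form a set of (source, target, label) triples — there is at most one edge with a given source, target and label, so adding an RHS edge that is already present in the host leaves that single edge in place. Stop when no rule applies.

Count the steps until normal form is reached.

[0] host  ⇒  4 nodes, 4 edges  {0-q->2 1-p->3 2-p->3 3-p->2}
[1] R3 @ {0↦3, 1↦1}  ⇒  4 nodes, 3 edges  {0-q->2 2-p->3 3-p->2}
[2] R3 @ {0↦3, 1↦2}  ⇒  4 nodes, 2 edges  {0-q->2 3-p->2}
normal form: no rule applies after step 2

Answer: 2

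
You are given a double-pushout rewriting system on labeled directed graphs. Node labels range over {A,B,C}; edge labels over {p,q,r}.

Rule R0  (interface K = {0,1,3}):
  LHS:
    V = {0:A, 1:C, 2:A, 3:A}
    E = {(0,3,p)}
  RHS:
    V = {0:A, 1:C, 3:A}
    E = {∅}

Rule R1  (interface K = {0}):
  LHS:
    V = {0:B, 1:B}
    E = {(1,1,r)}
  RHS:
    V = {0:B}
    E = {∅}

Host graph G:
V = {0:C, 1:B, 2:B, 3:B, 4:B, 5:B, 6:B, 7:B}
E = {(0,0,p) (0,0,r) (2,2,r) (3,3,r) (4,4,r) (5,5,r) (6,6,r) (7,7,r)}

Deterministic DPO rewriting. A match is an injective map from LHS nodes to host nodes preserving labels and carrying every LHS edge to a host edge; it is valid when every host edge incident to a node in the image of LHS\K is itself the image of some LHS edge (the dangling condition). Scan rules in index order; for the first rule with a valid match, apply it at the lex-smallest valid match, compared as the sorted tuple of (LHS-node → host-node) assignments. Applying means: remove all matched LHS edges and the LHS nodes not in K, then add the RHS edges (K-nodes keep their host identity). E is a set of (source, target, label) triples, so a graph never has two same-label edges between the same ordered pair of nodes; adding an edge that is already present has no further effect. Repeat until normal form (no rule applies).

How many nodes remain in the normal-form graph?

Answer: 2

Derivation:
initial: |V|=8 |E|=8  E = 0-p->0 0-r->0 2-r->2 3-r->3 4-r->4 5-r->5 6-r->6 7-r->7
step 1: apply R1 at {0↦1, 1↦2}  → |V|=7 |E|=7  E = 0-p->0 0-r->0 3-r->3 4-r->4 5-r->5 6-r->6 7-r->7
step 2: apply R1 at {0↦1, 1↦3}  → |V|=6 |E|=6  E = 0-p->0 0-r->0 4-r->4 5-r->5 6-r->6 7-r->7
step 3: apply R1 at {0↦1, 1↦4}  → |V|=5 |E|=5  E = 0-p->0 0-r->0 5-r->5 6-r->6 7-r->7
step 4: apply R1 at {0↦1, 1↦5}  → |V|=4 |E|=4  E = 0-p->0 0-r->0 6-r->6 7-r->7
step 5: apply R1 at {0↦1, 1↦6}  → |V|=3 |E|=3  E = 0-p->0 0-r->0 7-r->7
step 6: apply R1 at {0↦1, 1↦7}  → |V|=2 |E|=2  E = 0-p->0 0-r->0
normal form: no rule applies after step 6
NF nodes: {0:C, 1:B}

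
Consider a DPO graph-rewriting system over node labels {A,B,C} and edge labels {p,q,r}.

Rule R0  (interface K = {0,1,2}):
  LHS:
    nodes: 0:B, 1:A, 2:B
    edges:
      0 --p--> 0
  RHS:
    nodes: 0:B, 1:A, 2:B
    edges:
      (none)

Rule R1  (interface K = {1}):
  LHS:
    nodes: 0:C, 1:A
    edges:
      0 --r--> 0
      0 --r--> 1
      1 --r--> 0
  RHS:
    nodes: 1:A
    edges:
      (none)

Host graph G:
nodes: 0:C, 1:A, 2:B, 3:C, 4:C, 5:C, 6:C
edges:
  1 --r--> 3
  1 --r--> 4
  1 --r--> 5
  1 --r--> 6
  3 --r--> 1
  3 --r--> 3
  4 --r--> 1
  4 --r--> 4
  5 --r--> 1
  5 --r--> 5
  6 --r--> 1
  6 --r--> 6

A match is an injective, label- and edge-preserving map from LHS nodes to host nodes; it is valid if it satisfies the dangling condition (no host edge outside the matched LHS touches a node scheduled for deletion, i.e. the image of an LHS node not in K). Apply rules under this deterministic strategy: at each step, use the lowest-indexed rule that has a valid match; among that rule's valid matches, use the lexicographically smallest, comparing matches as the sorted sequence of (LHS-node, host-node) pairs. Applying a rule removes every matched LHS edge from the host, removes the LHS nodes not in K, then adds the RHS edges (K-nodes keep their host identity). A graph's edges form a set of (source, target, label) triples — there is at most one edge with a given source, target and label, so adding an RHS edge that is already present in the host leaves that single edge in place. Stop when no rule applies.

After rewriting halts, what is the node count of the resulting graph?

[0] host  ⇒  7 nodes, 12 edges  {1-r->3 1-r->4 1-r->5 1-r->6 3-r->1 3-r->3 4-r->1 4-r->4 5-r->1 5-r->5 6-r->1 6-r->6}
[1] R1 @ {0↦3, 1↦1}  ⇒  6 nodes, 9 edges  {1-r->4 1-r->5 1-r->6 4-r->1 4-r->4 5-r->1 5-r->5 6-r->1 6-r->6}
[2] R1 @ {0↦4, 1↦1}  ⇒  5 nodes, 6 edges  {1-r->5 1-r->6 5-r->1 5-r->5 6-r->1 6-r->6}
[3] R1 @ {0↦5, 1↦1}  ⇒  4 nodes, 3 edges  {1-r->6 6-r->1 6-r->6}
[4] R1 @ {0↦6, 1↦1}  ⇒  3 nodes, 0 edges  {∅}
halt: no rule applies after step 4
NF nodes: {0:C, 1:A, 2:B}

Answer: 3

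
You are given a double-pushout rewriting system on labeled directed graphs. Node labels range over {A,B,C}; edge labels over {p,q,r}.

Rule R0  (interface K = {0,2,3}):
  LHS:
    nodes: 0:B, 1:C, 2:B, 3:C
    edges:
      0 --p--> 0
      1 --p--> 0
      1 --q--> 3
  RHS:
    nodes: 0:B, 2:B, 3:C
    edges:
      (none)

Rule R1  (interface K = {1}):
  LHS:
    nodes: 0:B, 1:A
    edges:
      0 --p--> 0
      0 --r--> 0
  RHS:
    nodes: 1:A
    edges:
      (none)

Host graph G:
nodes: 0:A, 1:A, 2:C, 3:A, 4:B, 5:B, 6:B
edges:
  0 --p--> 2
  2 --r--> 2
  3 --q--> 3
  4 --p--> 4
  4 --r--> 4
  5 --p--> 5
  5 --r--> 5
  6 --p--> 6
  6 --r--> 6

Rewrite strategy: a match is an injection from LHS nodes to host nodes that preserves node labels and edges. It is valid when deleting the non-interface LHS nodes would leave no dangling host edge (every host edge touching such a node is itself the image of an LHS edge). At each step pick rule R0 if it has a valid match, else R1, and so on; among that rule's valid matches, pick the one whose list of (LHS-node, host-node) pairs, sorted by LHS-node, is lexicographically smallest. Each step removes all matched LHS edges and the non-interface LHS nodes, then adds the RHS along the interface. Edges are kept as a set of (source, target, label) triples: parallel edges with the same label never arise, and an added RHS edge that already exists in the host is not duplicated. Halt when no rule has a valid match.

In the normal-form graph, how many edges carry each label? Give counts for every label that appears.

Answer: p:1 q:1 r:1

Steps:
start.  V:7 E:9  edges: 0-p->2 2-r->2 3-q->3 4-p->4 4-r->4 5-p->5 5-r->5 6-p->6 6-r->6
1. fire R1 via {0↦4, 1↦0}  →  V:6 E:7  edges: 0-p->2 2-r->2 3-q->3 5-p->5 5-r->5 6-p->6 6-r->6
2. fire R1 via {0↦5, 1↦0}  →  V:5 E:5  edges: 0-p->2 2-r->2 3-q->3 6-p->6 6-r->6
3. fire R1 via {0↦6, 1↦0}  →  V:4 E:3  edges: 0-p->2 2-r->2 3-q->3
halt: no rule applies after step 3
NF edges: [(0, 2, 'p'), (2, 2, 'r'), (3, 3, 'q')]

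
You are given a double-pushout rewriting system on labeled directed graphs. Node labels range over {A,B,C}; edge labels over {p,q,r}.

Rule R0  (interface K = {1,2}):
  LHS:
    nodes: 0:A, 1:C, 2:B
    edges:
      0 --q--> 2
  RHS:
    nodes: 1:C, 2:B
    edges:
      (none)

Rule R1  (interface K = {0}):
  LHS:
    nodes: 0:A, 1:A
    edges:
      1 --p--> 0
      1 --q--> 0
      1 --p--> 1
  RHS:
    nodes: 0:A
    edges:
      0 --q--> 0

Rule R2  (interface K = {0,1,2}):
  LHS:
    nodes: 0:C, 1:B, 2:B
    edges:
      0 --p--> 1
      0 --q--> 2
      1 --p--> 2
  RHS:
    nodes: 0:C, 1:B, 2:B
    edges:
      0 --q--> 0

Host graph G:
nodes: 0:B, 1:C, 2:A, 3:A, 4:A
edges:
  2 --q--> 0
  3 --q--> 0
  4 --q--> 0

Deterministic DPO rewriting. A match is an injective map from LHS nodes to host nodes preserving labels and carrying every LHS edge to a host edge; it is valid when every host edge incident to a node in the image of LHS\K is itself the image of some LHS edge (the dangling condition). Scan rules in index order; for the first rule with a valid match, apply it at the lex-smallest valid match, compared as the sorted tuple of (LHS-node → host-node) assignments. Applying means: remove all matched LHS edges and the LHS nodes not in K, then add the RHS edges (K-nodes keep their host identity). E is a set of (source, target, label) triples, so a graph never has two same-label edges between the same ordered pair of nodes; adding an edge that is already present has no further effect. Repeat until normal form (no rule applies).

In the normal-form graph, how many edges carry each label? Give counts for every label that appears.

initial: |V|=5 |E|=3  E = 2-q->0 3-q->0 4-q->0
step 1: apply R0 at {0↦2, 1↦1, 2↦0}  → |V|=4 |E|=2  E = 3-q->0 4-q->0
step 2: apply R0 at {0↦3, 1↦1, 2↦0}  → |V|=3 |E|=1  E = 4-q->0
step 3: apply R0 at {0↦4, 1↦1, 2↦0}  → |V|=2 |E|=0  E = ∅
final graph: no rule applies after step 3
NF edges: []

Answer: (no edges)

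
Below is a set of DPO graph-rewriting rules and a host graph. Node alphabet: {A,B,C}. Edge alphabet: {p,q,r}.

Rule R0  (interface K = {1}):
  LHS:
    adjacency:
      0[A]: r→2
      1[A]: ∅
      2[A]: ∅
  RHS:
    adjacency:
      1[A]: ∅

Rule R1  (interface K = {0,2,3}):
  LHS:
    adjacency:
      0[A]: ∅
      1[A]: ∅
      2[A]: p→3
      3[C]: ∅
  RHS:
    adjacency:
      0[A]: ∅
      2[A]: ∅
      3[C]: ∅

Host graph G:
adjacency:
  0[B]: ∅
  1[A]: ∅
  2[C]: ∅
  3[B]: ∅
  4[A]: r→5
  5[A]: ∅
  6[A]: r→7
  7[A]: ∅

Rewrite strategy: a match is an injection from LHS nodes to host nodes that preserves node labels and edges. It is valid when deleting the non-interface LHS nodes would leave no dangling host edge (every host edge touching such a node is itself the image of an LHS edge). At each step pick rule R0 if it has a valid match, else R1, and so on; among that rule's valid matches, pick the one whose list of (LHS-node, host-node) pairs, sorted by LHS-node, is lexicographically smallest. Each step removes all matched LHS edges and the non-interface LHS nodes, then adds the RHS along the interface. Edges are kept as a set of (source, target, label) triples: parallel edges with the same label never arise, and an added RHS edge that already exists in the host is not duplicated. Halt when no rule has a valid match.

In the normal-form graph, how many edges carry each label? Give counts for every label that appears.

Answer: (no edges)

Steps:
[0] host  ⇒  8 nodes, 2 edges  {4-r->5 6-r->7}
[1] R0 @ {0↦4, 1↦1, 2↦5}  ⇒  6 nodes, 1 edges  {6-r->7}
[2] R0 @ {0↦6, 1↦1, 2↦7}  ⇒  4 nodes, 0 edges  {∅}
normal form: no rule applies after step 2
NF edges: []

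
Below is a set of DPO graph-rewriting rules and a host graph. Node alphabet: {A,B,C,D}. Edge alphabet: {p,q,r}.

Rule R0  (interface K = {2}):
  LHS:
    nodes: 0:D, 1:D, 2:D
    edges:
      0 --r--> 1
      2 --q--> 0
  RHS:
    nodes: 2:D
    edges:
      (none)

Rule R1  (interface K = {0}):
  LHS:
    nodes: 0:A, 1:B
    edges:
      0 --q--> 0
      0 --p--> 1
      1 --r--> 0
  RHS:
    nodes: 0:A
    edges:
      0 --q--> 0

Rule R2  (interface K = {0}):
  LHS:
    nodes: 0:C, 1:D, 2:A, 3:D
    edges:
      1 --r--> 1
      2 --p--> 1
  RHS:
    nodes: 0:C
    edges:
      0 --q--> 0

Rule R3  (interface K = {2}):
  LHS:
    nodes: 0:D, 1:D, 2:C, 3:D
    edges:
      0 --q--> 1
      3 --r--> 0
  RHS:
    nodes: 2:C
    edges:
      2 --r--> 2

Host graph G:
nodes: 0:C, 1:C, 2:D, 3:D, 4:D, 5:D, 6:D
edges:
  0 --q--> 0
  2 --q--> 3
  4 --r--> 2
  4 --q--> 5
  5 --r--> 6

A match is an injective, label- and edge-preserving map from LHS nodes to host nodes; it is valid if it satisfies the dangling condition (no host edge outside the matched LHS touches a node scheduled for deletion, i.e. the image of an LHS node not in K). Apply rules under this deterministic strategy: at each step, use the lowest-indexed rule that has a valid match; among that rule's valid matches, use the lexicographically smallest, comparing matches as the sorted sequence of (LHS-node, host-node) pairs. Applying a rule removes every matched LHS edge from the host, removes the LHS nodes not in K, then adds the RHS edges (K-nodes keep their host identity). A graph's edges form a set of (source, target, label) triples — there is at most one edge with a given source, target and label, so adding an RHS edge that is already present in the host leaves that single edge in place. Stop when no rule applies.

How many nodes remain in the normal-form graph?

Answer: 2

Steps:
start.  V:7 E:5  edges: 0-q->0 2-q->3 4-r->2 4-q->5 5-r->6
1. fire R0 via {0↦5, 1↦6, 2↦4}  →  V:5 E:3  edges: 0-q->0 2-q->3 4-r->2
2. fire R3 via {0↦2, 1↦3, 2↦0, 3↦4}  →  V:2 E:2  edges: 0-q->0 0-r->0
normal form: no rule applies after step 2
NF nodes: {0:C, 1:C}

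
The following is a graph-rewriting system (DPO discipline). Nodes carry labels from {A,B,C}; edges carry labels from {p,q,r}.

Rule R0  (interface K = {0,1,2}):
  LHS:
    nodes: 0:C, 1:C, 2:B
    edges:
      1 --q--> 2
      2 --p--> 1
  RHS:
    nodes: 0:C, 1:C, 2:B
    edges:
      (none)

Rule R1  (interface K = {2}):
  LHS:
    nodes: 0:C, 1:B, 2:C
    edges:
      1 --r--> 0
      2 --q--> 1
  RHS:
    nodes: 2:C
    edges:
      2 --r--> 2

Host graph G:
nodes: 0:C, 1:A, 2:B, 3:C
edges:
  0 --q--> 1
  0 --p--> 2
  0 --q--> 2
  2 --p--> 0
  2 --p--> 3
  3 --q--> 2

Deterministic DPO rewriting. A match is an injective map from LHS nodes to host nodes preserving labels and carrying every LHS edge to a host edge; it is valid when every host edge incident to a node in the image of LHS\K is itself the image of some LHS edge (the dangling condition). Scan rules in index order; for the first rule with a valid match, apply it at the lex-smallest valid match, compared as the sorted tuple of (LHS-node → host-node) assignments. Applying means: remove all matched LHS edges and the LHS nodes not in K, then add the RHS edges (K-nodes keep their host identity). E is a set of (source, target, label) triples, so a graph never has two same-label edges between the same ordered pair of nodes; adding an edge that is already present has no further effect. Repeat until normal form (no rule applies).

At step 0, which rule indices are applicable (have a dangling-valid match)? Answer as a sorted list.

Answer: [R0]

Steps:
R0: 2 valid matches — {0↦0, 1↦3, 2↦2}, {0↦3, 1↦0, 2↦2}
R1: no valid match — LHS pattern not found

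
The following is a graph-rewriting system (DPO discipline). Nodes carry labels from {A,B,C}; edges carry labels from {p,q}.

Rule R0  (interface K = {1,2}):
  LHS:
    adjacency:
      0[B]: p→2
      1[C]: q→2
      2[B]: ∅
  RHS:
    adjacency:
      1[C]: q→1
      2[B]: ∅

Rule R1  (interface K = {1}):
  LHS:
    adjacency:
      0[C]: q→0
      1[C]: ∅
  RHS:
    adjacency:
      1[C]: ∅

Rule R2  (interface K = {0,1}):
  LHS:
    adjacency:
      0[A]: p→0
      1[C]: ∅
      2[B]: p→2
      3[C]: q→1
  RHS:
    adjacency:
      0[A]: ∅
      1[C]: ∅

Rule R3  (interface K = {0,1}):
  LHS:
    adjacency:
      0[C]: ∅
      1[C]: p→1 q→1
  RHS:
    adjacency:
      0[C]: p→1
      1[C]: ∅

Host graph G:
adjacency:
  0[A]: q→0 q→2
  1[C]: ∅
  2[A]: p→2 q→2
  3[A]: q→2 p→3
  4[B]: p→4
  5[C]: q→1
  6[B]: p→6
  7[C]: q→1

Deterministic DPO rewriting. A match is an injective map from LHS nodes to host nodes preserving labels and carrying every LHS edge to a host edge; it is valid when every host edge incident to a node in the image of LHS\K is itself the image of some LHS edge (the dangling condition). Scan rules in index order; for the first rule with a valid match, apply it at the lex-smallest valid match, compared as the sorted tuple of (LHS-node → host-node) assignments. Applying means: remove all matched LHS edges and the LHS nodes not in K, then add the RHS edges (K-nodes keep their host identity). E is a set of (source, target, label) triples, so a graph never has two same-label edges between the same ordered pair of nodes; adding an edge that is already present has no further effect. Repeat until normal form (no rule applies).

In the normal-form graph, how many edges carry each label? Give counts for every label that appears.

[0] host  ⇒  8 nodes, 10 edges  {0-q->0 0-q->2 2-p->2 2-q->2 3-q->2 3-p->3 4-p->4 5-q->1 6-p->6 7-q->1}
[1] R2 @ {0↦2, 1↦1, 2↦4, 3↦5}  ⇒  6 nodes, 7 edges  {0-q->0 0-q->2 2-q->2 3-q->2 3-p->3 6-p->6 7-q->1}
[2] R2 @ {0↦3, 1↦1, 2↦6, 3↦7}  ⇒  4 nodes, 4 edges  {0-q->0 0-q->2 2-q->2 3-q->2}
normal form: no rule applies after step 2
NF edges: [(0, 0, 'q'), (0, 2, 'q'), (2, 2, 'q'), (3, 2, 'q')]

Answer: q:4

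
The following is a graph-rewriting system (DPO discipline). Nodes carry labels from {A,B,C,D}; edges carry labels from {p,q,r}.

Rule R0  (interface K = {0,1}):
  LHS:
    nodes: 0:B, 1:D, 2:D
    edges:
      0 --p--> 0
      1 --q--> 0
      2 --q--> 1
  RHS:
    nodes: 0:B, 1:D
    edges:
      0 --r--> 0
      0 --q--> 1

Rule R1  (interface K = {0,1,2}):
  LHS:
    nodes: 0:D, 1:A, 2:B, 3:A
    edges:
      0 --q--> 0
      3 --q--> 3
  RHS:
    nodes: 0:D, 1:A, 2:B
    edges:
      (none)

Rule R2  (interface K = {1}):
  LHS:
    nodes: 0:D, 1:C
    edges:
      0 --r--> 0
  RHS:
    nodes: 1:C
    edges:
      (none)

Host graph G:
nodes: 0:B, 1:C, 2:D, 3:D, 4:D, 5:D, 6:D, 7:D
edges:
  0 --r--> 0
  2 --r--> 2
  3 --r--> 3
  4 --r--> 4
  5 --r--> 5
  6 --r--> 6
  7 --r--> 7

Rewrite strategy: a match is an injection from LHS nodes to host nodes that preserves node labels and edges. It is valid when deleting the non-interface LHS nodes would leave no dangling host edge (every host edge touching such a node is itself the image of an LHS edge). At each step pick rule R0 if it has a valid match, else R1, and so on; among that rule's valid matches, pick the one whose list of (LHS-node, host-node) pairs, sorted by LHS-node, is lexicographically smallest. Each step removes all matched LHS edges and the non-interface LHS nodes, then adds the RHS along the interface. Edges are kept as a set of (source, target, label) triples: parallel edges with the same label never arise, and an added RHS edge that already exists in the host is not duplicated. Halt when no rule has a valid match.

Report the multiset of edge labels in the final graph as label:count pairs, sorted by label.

Answer: r:1

Derivation:
start.  V:8 E:7  edges: 0-r->0 2-r->2 3-r->3 4-r->4 5-r->5 6-r->6 7-r->7
1. fire R2 via {0↦2, 1↦1}  →  V:7 E:6  edges: 0-r->0 3-r->3 4-r->4 5-r->5 6-r->6 7-r->7
2. fire R2 via {0↦3, 1↦1}  →  V:6 E:5  edges: 0-r->0 4-r->4 5-r->5 6-r->6 7-r->7
3. fire R2 via {0↦4, 1↦1}  →  V:5 E:4  edges: 0-r->0 5-r->5 6-r->6 7-r->7
4. fire R2 via {0↦5, 1↦1}  →  V:4 E:3  edges: 0-r->0 6-r->6 7-r->7
5. fire R2 via {0↦6, 1↦1}  →  V:3 E:2  edges: 0-r->0 7-r->7
6. fire R2 via {0↦7, 1↦1}  →  V:2 E:1  edges: 0-r->0
final graph: no rule applies after step 6
NF edges: [(0, 0, 'r')]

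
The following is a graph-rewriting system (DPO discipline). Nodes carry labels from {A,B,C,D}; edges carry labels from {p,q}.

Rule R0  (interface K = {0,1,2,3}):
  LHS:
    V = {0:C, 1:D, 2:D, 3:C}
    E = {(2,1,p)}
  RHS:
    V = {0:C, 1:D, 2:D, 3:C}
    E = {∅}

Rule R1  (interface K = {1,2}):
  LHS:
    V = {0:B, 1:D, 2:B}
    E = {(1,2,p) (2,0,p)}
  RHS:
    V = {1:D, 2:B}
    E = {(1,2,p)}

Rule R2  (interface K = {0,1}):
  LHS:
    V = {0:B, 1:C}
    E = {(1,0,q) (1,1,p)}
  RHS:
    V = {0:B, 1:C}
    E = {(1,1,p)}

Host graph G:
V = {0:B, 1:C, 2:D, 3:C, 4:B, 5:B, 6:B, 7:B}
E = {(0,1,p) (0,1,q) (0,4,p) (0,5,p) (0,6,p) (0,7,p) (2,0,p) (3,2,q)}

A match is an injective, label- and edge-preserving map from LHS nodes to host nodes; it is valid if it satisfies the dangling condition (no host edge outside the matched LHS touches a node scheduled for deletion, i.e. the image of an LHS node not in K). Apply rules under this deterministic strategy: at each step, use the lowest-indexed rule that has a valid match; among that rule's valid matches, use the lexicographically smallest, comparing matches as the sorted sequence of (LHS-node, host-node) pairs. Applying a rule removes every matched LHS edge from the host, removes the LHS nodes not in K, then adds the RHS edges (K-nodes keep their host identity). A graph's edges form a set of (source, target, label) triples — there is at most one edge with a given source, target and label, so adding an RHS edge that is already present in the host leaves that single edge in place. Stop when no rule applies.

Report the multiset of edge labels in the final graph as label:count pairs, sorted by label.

[0] host  ⇒  8 nodes, 8 edges  {0-p->1 0-q->1 0-p->4 0-p->5 0-p->6 0-p->7 2-p->0 3-q->2}
[1] R1 @ {0↦4, 1↦2, 2↦0}  ⇒  7 nodes, 7 edges  {0-p->1 0-q->1 0-p->5 0-p->6 0-p->7 2-p->0 3-q->2}
[2] R1 @ {0↦5, 1↦2, 2↦0}  ⇒  6 nodes, 6 edges  {0-p->1 0-q->1 0-p->6 0-p->7 2-p->0 3-q->2}
[3] R1 @ {0↦6, 1↦2, 2↦0}  ⇒  5 nodes, 5 edges  {0-p->1 0-q->1 0-p->7 2-p->0 3-q->2}
[4] R1 @ {0↦7, 1↦2, 2↦0}  ⇒  4 nodes, 4 edges  {0-p->1 0-q->1 2-p->0 3-q->2}
halt: no rule applies after step 4
NF edges: [(0, 1, 'p'), (0, 1, 'q'), (2, 0, 'p'), (3, 2, 'q')]

Answer: p:2 q:2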